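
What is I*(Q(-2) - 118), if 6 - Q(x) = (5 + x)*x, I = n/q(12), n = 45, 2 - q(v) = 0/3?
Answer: -2385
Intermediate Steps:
q(v) = 2 (q(v) = 2 - 0/3 = 2 - 1*0 = 2 + 0 = 2)
I = 45/2 ≈ 22.500
Q(x) = 6 - x*(5 + x) (Q(x) = 6 - (5 + x)*x = 6 - x*(5 + x))
I*(Q(-2) - 118) = 45*((6 - 1*(-2)**2 - 5*(-2)) - 118)/2 = 45*((6 - 1*4 + 10) - 118)/2 = 45*((6 - 4 + 10) - 118)/2 = 45*(12 - 118)/2 = (45/2)*(-106) = -2385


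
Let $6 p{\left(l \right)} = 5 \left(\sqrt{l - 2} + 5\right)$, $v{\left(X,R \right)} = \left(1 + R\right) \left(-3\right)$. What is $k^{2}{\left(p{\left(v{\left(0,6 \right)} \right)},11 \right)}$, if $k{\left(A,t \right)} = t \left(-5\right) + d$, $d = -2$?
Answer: $3249$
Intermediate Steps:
$v{\left(X,R \right)} = -3 - 3 R$
$p{\left(l \right)} = \frac{25}{6} + \frac{5 \sqrt{-2 + l}}{6}$ ($p{\left(l \right)} = \frac{5 \left(\sqrt{l - 2} + 5\right)}{6} = \frac{5 \left(\sqrt{-2 + l} + 5\right)}{6} = \frac{5 \left(5 + \sqrt{-2 + l}\right)}{6} = \frac{25 + 5 \sqrt{-2 + l}}{6} = \frac{25}{6} + \frac{5 \sqrt{-2 + l}}{6}$)
$k{\left(A,t \right)} = -2 - 5 t$ ($k{\left(A,t \right)} = t \left(-5\right) - 2 = - 5 t - 2 = -2 - 5 t$)
$k^{2}{\left(p{\left(v{\left(0,6 \right)} \right)},11 \right)} = \left(-2 - 55\right)^{2} = \left(-57\right)^{2} = 3249$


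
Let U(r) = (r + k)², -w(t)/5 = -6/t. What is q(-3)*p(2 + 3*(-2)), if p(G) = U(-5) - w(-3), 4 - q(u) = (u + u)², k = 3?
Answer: -448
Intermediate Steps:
w(t) = 30/t (w(t) = -(-30)/t = 30/t)
q(u) = 4 - 4*u² (q(u) = 4 - (u + u)² = 4 - (2*u)² = 4 - 4*u²)
U(r) = (3 + r)² (U(r) = (r + 3)² = (3 + r)²)
p(G) = 14 (p(G) = (3 - 5)² - 30/(-3) = (-2)² - 30*(-1)/3 = 4 - 1*(-10) = 4 + 10 = 14)
q(-3)*p(2 + 3*(-2)) = (4 - 4*(-3)²)*14 = (4 - 4*9)*14 = (4 - 36)*14 = -32*14 = -448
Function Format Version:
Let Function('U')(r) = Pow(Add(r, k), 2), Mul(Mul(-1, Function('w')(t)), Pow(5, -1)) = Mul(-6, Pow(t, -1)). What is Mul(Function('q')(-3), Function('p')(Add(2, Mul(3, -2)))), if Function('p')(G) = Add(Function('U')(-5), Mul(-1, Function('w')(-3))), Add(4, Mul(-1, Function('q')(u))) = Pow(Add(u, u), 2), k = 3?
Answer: -448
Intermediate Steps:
Function('w')(t) = Mul(30, Pow(t, -1)) (Function('w')(t) = Mul(-5, Mul(-6, Pow(t, -1))) = Mul(30, Pow(t, -1)))
Function('q')(u) = Add(4, Mul(-4, Pow(u, 2))) (Function('q')(u) = Add(4, Mul(-1, Pow(Add(u, u), 2))) = Add(4, Mul(-1, Pow(Mul(2, u), 2))) = Add(4, Mul(-1, Mul(4, Pow(u, 2)))) = Add(4, Mul(-4, Pow(u, 2))))
Function('U')(r) = Pow(Add(3, r), 2) (Function('U')(r) = Pow(Add(r, 3), 2) = Pow(Add(3, r), 2))
Function('p')(G) = 14 (Function('p')(G) = Add(Pow(Add(3, -5), 2), Mul(-1, Mul(30, Pow(-3, -1)))) = Add(Pow(-2, 2), Mul(-1, Mul(30, Rational(-1, 3)))) = Add(4, Mul(-1, -10)) = Add(4, 10) = 14)
Mul(Function('q')(-3), Function('p')(Add(2, Mul(3, -2)))) = Mul(Add(4, Mul(-4, Pow(-3, 2))), 14) = Mul(Add(4, Mul(-4, 9)), 14) = Mul(Add(4, -36), 14) = Mul(-32, 14) = -448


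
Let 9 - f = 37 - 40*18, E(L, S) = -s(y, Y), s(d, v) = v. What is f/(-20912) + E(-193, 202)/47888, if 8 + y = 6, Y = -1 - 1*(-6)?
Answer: -2077691/62589616 ≈ -0.033195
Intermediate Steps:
Y = 5 (Y = -1 + 6 = 5)
y = -2 (y = -8 + 6 = -2)
E(L, S) = -5 (E(L, S) = -1*5 = -5)
f = 692 (f = 9 - (37 - 40*18) = 9 - (37 - 720) = 9 - 1*(-683) = 9 + 683 = 692)
f/(-20912) + E(-193, 202)/47888 = 692/(-20912) - 5/47888 = 692*(-1/20912) - 5*1/47888 = -173/5228 - 5/47888 = -2077691/62589616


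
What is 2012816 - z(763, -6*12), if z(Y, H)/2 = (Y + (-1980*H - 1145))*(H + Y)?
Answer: -194477180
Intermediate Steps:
z(Y, H) = 2*(H + Y)*(-1145 + Y - 1980*H) (z(Y, H) = 2*((Y + (-1980*H - 1145))*(H + Y)) = 2*((Y + (-1145 - 1980*H))*(H + Y)) = 2*((-1145 + Y - 1980*H)*(H + Y)) = 2*((H + Y)*(-1145 + Y - 1980*H)) = 2*(H + Y)*(-1145 + Y - 1980*H))
2012816 - z(763, -6*12) = 2012816 - (-3960*(-6*12)² - (-13740)*12 - 2290*763 + 2*763² - 3958*(-6*12)*763) = 2012816 - (-3960*(-72)² - 2290*(-72) - 1747270 + 2*582169 - 3958*(-72)*763) = 2012816 - (-3960*5184 + 164880 - 1747270 + 1164338 + 217436688) = 2012816 - (-20528640 + 164880 - 1747270 + 1164338 + 217436688) = 2012816 - 1*196489996 = 2012816 - 196489996 = -194477180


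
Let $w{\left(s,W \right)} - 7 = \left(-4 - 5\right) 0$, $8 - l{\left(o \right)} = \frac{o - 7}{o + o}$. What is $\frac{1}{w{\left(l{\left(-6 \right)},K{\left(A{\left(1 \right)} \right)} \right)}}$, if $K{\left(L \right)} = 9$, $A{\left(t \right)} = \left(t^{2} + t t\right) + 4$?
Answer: $\frac{1}{7} \approx 0.14286$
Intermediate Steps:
$l{\left(o \right)} = 8 - \frac{-7 + o}{2 o}$ ($l{\left(o \right)} = 8 - \frac{o - 7}{o + o} = 8 - \frac{-7 + o}{2 o}$)
$A{\left(t \right)} = 4 + 2 t^{2}$ ($A{\left(t \right)} = \left(t^{2} + t^{2}\right) + 4 = 2 t^{2} + 4 = 4 + 2 t^{2}$)
$w{\left(s,W \right)} = 7$ ($w{\left(s,W \right)} = 7 + \left(-4 - 5\right) 0 = 7 - 0 = 7 + 0 = 7$)
$\frac{1}{w{\left(l{\left(-6 \right)},K{\left(A{\left(1 \right)} \right)} \right)}} = \frac{1}{7}$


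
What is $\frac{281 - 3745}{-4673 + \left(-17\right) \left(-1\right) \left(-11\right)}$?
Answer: $\frac{866}{1215} \approx 0.71276$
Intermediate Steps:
$\frac{281 - 3745}{-4673 + \left(-17\right) \left(-1\right) \left(-11\right)} = - \frac{3464}{-4673 + 17 \left(-11\right)} = - \frac{3464}{-4673 - 187} = - \frac{3464}{-4860} = \left(-3464\right) \left(- \frac{1}{4860}\right) = \frac{866}{1215}$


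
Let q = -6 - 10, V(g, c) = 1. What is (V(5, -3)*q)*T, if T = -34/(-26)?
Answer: -272/13 ≈ -20.923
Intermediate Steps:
q = -16
T = 17/13 (T = -34*(-1/26) = 17/13 ≈ 1.3077)
(V(5, -3)*q)*T = (1*(-16))*(17/13) = -16*17/13 = -272/13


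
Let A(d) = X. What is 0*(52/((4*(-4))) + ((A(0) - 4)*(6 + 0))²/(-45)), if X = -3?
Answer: 0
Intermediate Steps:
A(d) = -3
0*(52/((4*(-4))) + ((A(0) - 4)*(6 + 0))²/(-45)) = 0*(52/((4*(-4))) + ((-3 - 4)*(6 + 0))²/(-45)) = 0*(52/(-16) + (-7*6)²*(-1/45)) = 0*(52*(-1/16) + (-42)²*(-1/45)) = 0*(-13/4 + 1764*(-1/45)) = 0*(-13/4 - 196/5) = 0*(-849/20) = 0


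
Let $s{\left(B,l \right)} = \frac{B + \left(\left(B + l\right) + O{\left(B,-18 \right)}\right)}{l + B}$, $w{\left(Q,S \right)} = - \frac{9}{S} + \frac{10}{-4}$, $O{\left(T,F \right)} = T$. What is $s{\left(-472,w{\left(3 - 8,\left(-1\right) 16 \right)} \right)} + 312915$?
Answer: $\frac{2372857132}{7583} \approx 3.1292 \cdot 10^{5}$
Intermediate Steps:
$w{\left(Q,S \right)} = - \frac{5}{2} - \frac{9}{S}$ ($w{\left(Q,S \right)} = - \frac{9}{S} + 10 \left(- \frac{1}{4}\right) = - \frac{9}{S} - \frac{5}{2} = - \frac{5}{2} - \frac{9}{S}$)
$s{\left(B,l \right)} = \frac{l + 3 B}{B + l}$ ($s{\left(B,l \right)} = \frac{B + \left(\left(B + l\right) + B\right)}{l + B} = \frac{B + \left(l + 2 B\right)}{B + l} = \frac{l + 3 B}{B + l}$)
$s{\left(-472,w{\left(3 - 8,\left(-1\right) 16 \right)} \right)} + 312915 = \frac{\left(- \frac{5}{2} - \frac{9}{\left(-1\right) 16}\right) + 3 \left(-472\right)}{-472 - \left(\frac{5}{2} + \frac{9}{\left(-1\right) 16}\right)} + 312915 = \frac{\left(- \frac{5}{2} - \frac{9}{-16}\right) - 1416}{-472 - \left(\frac{5}{2} + \frac{9}{-16}\right)} + 312915 = \frac{\left(- \frac{5}{2} - - \frac{9}{16}\right) - 1416}{-472 - \frac{31}{16}} + 312915 = \frac{\left(- \frac{5}{2} + \frac{9}{16}\right) - 1416}{-472 + \left(- \frac{5}{2} + \frac{9}{16}\right)} + 312915 = \frac{- \frac{31}{16} - 1416}{-472 - \frac{31}{16}} + 312915 = \frac{1}{- \frac{7583}{16}} \left(- \frac{22687}{16}\right) + 312915 = \left(- \frac{16}{7583}\right) \left(- \frac{22687}{16}\right) + 312915 = \frac{22687}{7583} + 312915 = \frac{2372857132}{7583}$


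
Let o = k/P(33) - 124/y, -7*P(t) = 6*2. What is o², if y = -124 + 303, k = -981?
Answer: 167473285225/512656 ≈ 3.2668e+5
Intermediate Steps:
P(t) = -12/7 (P(t) = -6*2/7 = -⅐*12 = -12/7)
y = 179
o = 409235/716 (o = -981/(-12/7) - 124/179 = -981*(-7/12) - 124*1/179 = 2289/4 - 124/179 = 409235/716 ≈ 571.56)
o² = (409235/716)² = 167473285225/512656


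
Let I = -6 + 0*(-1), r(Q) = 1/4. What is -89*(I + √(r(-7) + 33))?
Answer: 534 - 89*√133/2 ≈ 20.801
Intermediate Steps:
r(Q) = ¼
I = -6 (I = -6 + 0 = -6)
-89*(I + √(r(-7) + 33)) = -89*(-6 + √(¼ + 33)) = -89*(-6 + √(133/4)) = -89*(-6 + √133/2) = 534 - 89*√133/2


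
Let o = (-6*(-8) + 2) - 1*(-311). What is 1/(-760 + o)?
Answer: -1/399 ≈ -0.0025063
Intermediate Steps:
o = 361 (o = (48 + 2) + 311 = 50 + 311 = 361)
1/(-760 + o) = 1/(-760 + 361) = 1/(-399) = -1/399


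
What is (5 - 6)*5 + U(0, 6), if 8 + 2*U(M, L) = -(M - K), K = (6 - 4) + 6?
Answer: -5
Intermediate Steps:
K = 8 (K = 2 + 6 = 8)
U(M, L) = -M/2 (U(M, L) = -4 + (-(M - 1*8))/2 = -4 + (-(M - 8))/2 = -4 + (-(-8 + M))/2 = -4 + (8 - M)/2 = -4 + (4 - M/2) = -M/2)
(5 - 6)*5 + U(0, 6) = (5 - 6)*5 - 1/2*0 = -1*5 + 0 = -5 + 0 = -5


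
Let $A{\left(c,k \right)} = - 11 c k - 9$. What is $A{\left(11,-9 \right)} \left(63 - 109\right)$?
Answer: $-49680$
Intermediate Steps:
$A{\left(c,k \right)} = -9 - 11 c k$ ($A{\left(c,k \right)} = - 11 c k - 9 = -9 - 11 c k$)
$A{\left(11,-9 \right)} \left(63 - 109\right) = \left(-9 - 121 \left(-9\right)\right) \left(63 - 109\right) = \left(-9 + 1089\right) \left(-46\right) = 1080 \left(-46\right) = -49680$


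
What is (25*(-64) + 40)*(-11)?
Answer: 17160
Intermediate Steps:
(25*(-64) + 40)*(-11) = (-1600 + 40)*(-11) = -1560*(-11) = 17160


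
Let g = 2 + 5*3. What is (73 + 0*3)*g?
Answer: 1241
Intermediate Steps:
g = 17 (g = 2 + 15 = 17)
(73 + 0*3)*g = (73 + 0*3)*17 = (73 + 0)*17 = 73*17 = 1241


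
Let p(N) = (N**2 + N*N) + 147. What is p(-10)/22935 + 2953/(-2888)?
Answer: -66724919/66236280 ≈ -1.0074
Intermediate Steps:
p(N) = 147 + 2*N**2 (p(N) = (N**2 + N**2) + 147 = 2*N**2 + 147 = 147 + 2*N**2)
p(-10)/22935 + 2953/(-2888) = (147 + 2*(-10)**2)/22935 + 2953/(-2888) = (147 + 2*100)*(1/22935) + 2953*(-1/2888) = (147 + 200)*(1/22935) - 2953/2888 = 347*(1/22935) - 2953/2888 = 347/22935 - 2953/2888 = -66724919/66236280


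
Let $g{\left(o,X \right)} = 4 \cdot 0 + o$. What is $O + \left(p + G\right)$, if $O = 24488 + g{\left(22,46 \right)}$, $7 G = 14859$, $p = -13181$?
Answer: $\frac{94162}{7} \approx 13452.0$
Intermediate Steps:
$g{\left(o,X \right)} = o$ ($g{\left(o,X \right)} = 0 + o = o$)
$G = \frac{14859}{7}$ ($G = \frac{1}{7} \cdot 14859 = \frac{14859}{7} \approx 2122.7$)
$O = 24510$ ($O = 24488 + 22 = 24510$)
$O + \left(p + G\right) = 24510 + \left(-13181 + \frac{14859}{7}\right) = 24510 - \frac{77408}{7} = \frac{94162}{7}$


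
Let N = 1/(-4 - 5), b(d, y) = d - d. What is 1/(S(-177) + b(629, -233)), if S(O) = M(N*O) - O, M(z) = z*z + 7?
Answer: 9/5137 ≈ 0.0017520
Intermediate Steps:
b(d, y) = 0
N = -1/9 (N = 1/(-9) = -1/9 ≈ -0.11111)
M(z) = 7 + z**2 (M(z) = z**2 + 7 = 7 + z**2)
S(O) = 7 - O + O**2/81 (S(O) = (7 + (-O/9)**2) - O = (7 + O**2/81) - O = 7 - O + O**2/81)
1/(S(-177) + b(629, -233)) = 1/((7 - 1*(-177) + (1/81)*(-177)**2) + 0) = 1/((7 + 177 + (1/81)*31329) + 0) = 1/((7 + 177 + 3481/9) + 0) = 1/(5137/9 + 0) = 1/(5137/9) = 9/5137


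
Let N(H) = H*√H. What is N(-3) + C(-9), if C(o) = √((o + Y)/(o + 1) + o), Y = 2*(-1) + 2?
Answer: 3*I*(√14 - 4*√3)/4 ≈ -2.3899*I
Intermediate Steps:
N(H) = H^(3/2)
Y = 0 (Y = -2 + 2 = 0)
C(o) = √(o + o/(1 + o)) (C(o) = √((o + 0)/(o + 1) + o) = √(o/(1 + o) + o) = √(o + o/(1 + o)))
N(-3) + C(-9) = (-3)^(3/2) + √(-9*(2 - 9)/(1 - 9)) = -3*I*√3 + √(-9*(-7)/(-8)) = -3*I*√3 + √(-9*(-⅛)*(-7)) = -3*I*√3 + √(-63/8) = -3*I*√3 + 3*I*√14/4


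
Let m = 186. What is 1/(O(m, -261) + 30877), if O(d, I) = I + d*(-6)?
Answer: 1/29500 ≈ 3.3898e-5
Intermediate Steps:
O(d, I) = I - 6*d
1/(O(m, -261) + 30877) = 1/((-261 - 6*186) + 30877) = 1/((-261 - 1116) + 30877) = 1/(-1377 + 30877) = 1/29500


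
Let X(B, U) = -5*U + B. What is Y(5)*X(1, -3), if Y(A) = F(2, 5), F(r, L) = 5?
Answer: 80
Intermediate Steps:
X(B, U) = B - 5*U
Y(A) = 5
Y(5)*X(1, -3) = 5*(1 - 5*(-3)) = 5*(1 + 15) = 5*16 = 80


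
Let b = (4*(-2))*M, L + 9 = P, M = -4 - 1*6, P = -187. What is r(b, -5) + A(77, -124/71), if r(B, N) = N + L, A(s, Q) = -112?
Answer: -313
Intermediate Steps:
M = -10 (M = -4 - 6 = -10)
L = -196 (L = -9 - 187 = -196)
b = 80 (b = (4*(-2))*(-10) = -8*(-10) = 80)
r(B, N) = -196 + N (r(B, N) = N - 196 = -196 + N)
r(b, -5) + A(77, -124/71) = (-196 - 5) - 112 = -201 - 112 = -313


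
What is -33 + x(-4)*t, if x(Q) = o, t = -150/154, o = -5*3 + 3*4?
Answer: -2316/77 ≈ -30.078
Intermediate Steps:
o = -3 (o = -15 + 12 = -3)
t = -75/77 (t = -150*1/154 = -75/77 ≈ -0.97403)
x(Q) = -3
-33 + x(-4)*t = -33 - 3*(-75/77) = -33 + 225/77 = -2316/77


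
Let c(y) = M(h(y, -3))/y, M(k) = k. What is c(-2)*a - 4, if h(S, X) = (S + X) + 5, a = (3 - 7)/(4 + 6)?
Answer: -4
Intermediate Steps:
a = -2/5 (a = -4/10 = -4*1/10 = -2/5 ≈ -0.40000)
h(S, X) = 5 + S + X
c(y) = (2 + y)/y (c(y) = (5 + y - 3)/y = (2 + y)/y)
c(-2)*a - 4 = ((2 - 2)/(-2))*(-2/5) - 4 = -1/2*0*(-2/5) - 4 = 0*(-2/5) - 4 = 0 - 4 = -4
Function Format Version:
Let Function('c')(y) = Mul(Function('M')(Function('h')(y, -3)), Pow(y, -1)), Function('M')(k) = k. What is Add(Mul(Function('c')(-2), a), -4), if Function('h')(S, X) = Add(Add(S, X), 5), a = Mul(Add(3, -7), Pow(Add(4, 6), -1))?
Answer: -4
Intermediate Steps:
a = Rational(-2, 5) (a = Mul(-4, Pow(10, -1)) = Mul(-4, Rational(1, 10)) = Rational(-2, 5) ≈ -0.40000)
Function('h')(S, X) = Add(5, S, X)
Function('c')(y) = Mul(Pow(y, -1), Add(2, y)) (Function('c')(y) = Mul(Add(5, y, -3), Pow(y, -1)) = Mul(Add(2, y), Pow(y, -1)) = Mul(Pow(y, -1), Add(2, y)))
Add(Mul(Function('c')(-2), a), -4) = Add(Mul(Mul(Pow(-2, -1), Add(2, -2)), Rational(-2, 5)), -4) = Add(Mul(Mul(Rational(-1, 2), 0), Rational(-2, 5)), -4) = Add(Mul(0, Rational(-2, 5)), -4) = Add(0, -4) = -4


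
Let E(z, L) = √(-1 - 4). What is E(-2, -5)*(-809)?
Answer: -809*I*√5 ≈ -1809.0*I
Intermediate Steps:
E(z, L) = I*√5 (E(z, L) = √(-5) = I*√5)
E(-2, -5)*(-809) = (I*√5)*(-809) = -809*I*√5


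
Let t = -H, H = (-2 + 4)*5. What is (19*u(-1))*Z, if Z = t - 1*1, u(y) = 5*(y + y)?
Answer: 2090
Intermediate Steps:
H = 10 (H = 2*5 = 10)
t = -10 (t = -1*10 = -10)
u(y) = 10*y (u(y) = 5*(2*y) = 10*y)
Z = -11 (Z = -10 - 1*1 = -10 - 1 = -11)
(19*u(-1))*Z = (19*(10*(-1)))*(-11) = (19*(-10))*(-11) = -190*(-11) = 2090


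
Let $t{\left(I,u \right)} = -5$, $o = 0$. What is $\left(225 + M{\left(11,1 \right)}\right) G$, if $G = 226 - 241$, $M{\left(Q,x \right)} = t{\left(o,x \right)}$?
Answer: $-3300$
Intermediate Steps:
$M{\left(Q,x \right)} = -5$
$G = -15$ ($G = 226 - 241 = -15$)
$\left(225 + M{\left(11,1 \right)}\right) G = \left(225 - 5\right) \left(-15\right) = 220 \left(-15\right) = -3300$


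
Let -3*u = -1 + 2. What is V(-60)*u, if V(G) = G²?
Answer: -1200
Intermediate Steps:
u = -⅓ (u = -(-1 + 2)/3 = -⅓*1 = -⅓ ≈ -0.33333)
V(-60)*u = (-60)²*(-⅓) = 3600*(-⅓) = -1200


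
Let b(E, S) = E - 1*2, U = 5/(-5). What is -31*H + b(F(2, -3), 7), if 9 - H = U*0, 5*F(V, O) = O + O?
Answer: -1411/5 ≈ -282.20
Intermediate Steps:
F(V, O) = 2*O/5 (F(V, O) = (O + O)/5 = (2*O)/5 = 2*O/5)
U = -1 (U = 5*(-1/5) = -1)
b(E, S) = -2 + E (b(E, S) = E - 2 = -2 + E)
H = 9 (H = 9 - (-1)*0 = 9 - 1*0 = 9 + 0 = 9)
-31*H + b(F(2, -3), 7) = -31*9 + (-2 + (2/5)*(-3)) = -279 + (-2 - 6/5) = -279 - 16/5 = -1411/5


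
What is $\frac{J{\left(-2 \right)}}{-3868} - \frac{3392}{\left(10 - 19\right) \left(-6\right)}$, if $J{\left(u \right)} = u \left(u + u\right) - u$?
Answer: $- \frac{3280199}{52218} \approx -62.817$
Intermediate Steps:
$J{\left(u \right)} = - u + 2 u^{2}$ ($J{\left(u \right)} = u 2 u - u = 2 u^{2} - u = - u + 2 u^{2}$)
$\frac{J{\left(-2 \right)}}{-3868} - \frac{3392}{\left(10 - 19\right) \left(-6\right)} = \frac{\left(-2\right) \left(-1 + 2 \left(-2\right)\right)}{-3868} - \frac{3392}{\left(10 - 19\right) \left(-6\right)} = - 2 \left(-1 - 4\right) \left(- \frac{1}{3868}\right) - \frac{3392}{\left(-9\right) \left(-6\right)} = \left(-2\right) \left(-5\right) \left(- \frac{1}{3868}\right) - \frac{3392}{54} = 10 \left(- \frac{1}{3868}\right) - \frac{1696}{27} = - \frac{5}{1934} - \frac{1696}{27} = - \frac{3280199}{52218}$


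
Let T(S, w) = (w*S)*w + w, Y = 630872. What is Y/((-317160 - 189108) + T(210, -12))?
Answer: -78859/59505 ≈ -1.3253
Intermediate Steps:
T(S, w) = w + S*w² (T(S, w) = (S*w)*w + w = S*w² + w = w + S*w²)
Y/((-317160 - 189108) + T(210, -12)) = 630872/((-317160 - 189108) - 12*(1 + 210*(-12))) = 630872/(-506268 - 12*(1 - 2520)) = 630872/(-506268 - 12*(-2519)) = 630872/(-506268 + 30228) = 630872/(-476040) = 630872*(-1/476040) = -78859/59505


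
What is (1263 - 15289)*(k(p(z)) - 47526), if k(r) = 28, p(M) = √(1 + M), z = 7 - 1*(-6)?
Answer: 666206948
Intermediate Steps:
z = 13 (z = 7 + 6 = 13)
(1263 - 15289)*(k(p(z)) - 47526) = (1263 - 15289)*(28 - 47526) = -14026*(-47498) = 666206948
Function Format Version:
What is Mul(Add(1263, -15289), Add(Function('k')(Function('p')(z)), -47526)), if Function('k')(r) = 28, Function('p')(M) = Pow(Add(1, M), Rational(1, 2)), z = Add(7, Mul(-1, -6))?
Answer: 666206948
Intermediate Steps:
z = 13 (z = Add(7, 6) = 13)
Mul(Add(1263, -15289), Add(Function('k')(Function('p')(z)), -47526)) = Mul(Add(1263, -15289), Add(28, -47526)) = Mul(-14026, -47498) = 666206948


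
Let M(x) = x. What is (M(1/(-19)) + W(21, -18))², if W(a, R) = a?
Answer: 158404/361 ≈ 438.79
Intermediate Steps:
(M(1/(-19)) + W(21, -18))² = (1/(-19) + 21)² = (-1/19 + 21)² = (398/19)² = 158404/361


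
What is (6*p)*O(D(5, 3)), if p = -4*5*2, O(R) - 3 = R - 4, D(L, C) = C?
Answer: -480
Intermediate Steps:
O(R) = -1 + R (O(R) = 3 + (R - 4) = 3 + (-4 + R) = -1 + R)
p = -40 (p = -20*2 = -40)
(6*p)*O(D(5, 3)) = (6*(-40))*(-1 + 3) = -240*2 = -480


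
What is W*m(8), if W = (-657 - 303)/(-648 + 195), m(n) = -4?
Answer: -1280/151 ≈ -8.4768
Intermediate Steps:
W = 320/151 (W = -960/(-453) = -960*(-1/453) = 320/151 ≈ 2.1192)
W*m(8) = (320/151)*(-4) = -1280/151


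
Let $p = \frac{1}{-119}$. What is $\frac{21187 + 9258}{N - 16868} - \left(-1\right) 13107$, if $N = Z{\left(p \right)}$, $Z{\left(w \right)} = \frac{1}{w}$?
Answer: $\frac{222618164}{16987} \approx 13105.0$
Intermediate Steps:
$p = - \frac{1}{119} \approx -0.0084034$
$N = -119$ ($N = \frac{1}{- \frac{1}{119}} = -119$)
$\frac{21187 + 9258}{N - 16868} - \left(-1\right) 13107 = \frac{21187 + 9258}{-119 - 16868} - \left(-1\right) 13107 = \frac{30445}{-16987} - -13107 = 30445 \left(- \frac{1}{16987}\right) + 13107 = - \frac{30445}{16987} + 13107 = \frac{222618164}{16987}$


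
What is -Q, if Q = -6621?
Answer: 6621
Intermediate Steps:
-Q = -1*(-6621) = 6621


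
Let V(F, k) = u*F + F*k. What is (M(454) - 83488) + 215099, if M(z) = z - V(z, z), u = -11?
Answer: -69057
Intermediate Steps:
V(F, k) = -11*F + F*k
M(z) = z - z*(-11 + z)
(M(454) - 83488) + 215099 = (454*(12 - 1*454) - 83488) + 215099 = (454*(12 - 454) - 83488) + 215099 = (454*(-442) - 83488) + 215099 = (-200668 - 83488) + 215099 = -284156 + 215099 = -69057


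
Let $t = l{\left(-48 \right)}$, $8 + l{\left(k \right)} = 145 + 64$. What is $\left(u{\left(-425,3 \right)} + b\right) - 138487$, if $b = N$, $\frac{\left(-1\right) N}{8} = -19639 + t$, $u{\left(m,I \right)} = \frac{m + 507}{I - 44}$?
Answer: $17015$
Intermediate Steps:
$l{\left(k \right)} = 201$ ($l{\left(k \right)} = -8 + \left(145 + 64\right) = -8 + 209 = 201$)
$u{\left(m,I \right)} = \frac{507 + m}{-44 + I}$
$t = 201$
$N = 155504$ ($N = - 8 \left(-19639 + 201\right) = \left(-8\right) \left(-19438\right) = 155504$)
$b = 155504$
$\left(u{\left(-425,3 \right)} + b\right) - 138487 = \left(\frac{507 - 425}{-44 + 3} + 155504\right) - 138487 = \left(\frac{1}{-41} \cdot 82 + 155504\right) - 138487 = \left(\left(- \frac{1}{41}\right) 82 + 155504\right) - 138487 = \left(-2 + 155504\right) - 138487 = 155502 - 138487 = 17015$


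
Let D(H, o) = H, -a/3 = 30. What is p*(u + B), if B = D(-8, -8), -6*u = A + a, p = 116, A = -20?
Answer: 3596/3 ≈ 1198.7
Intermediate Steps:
a = -90 (a = -3*30 = -90)
u = 55/3 (u = -(-20 - 90)/6 = -⅙*(-110) = 55/3 ≈ 18.333)
B = -8
p*(u + B) = 116*(55/3 - 8) = 116*(31/3) = 3596/3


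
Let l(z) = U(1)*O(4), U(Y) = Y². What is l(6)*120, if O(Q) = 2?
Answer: 240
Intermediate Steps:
l(z) = 2 (l(z) = 1²*2 = 1*2 = 2)
l(6)*120 = 2*120 = 240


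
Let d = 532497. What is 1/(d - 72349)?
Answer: 1/460148 ≈ 2.1732e-6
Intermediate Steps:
1/(d - 72349) = 1/(532497 - 72349) = 1/460148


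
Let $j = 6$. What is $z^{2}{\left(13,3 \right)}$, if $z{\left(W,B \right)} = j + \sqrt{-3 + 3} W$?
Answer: $36$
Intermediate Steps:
$z{\left(W,B \right)} = 6$ ($z{\left(W,B \right)} = 6 + \sqrt{-3 + 3} W = 6 + \sqrt{0} W = 6 + 0 W = 6 + 0 = 6$)
$z^{2}{\left(13,3 \right)} = 6^{2} = 36$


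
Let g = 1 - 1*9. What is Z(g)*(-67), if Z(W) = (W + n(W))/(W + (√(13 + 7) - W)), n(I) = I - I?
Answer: 268*√5/5 ≈ 119.85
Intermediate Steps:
g = -8 (g = 1 - 9 = -8)
n(I) = 0
Z(W) = W*√5/10 (Z(W) = (W + 0)/(W + (√(13 + 7) - W)) = W/(W + (√20 - W)) = W/(W + (2*√5 - W)) = W/(W + (-W + 2*√5)) = W/((2*√5)) = W*(√5/10) = W*√5/10)
Z(g)*(-67) = ((⅒)*(-8)*√5)*(-67) = -4*√5/5*(-67) = 268*√5/5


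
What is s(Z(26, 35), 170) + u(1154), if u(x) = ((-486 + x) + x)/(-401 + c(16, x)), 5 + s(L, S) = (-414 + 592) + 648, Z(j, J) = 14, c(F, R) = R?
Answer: 620035/753 ≈ 823.42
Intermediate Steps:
s(L, S) = 821 (s(L, S) = -5 + ((-414 + 592) + 648) = -5 + (178 + 648) = -5 + 826 = 821)
u(x) = (-486 + 2*x)/(-401 + x) (u(x) = ((-486 + x) + x)/(-401 + x) = (-486 + 2*x)/(-401 + x))
s(Z(26, 35), 170) + u(1154) = 821 + 2*(-243 + 1154)/(-401 + 1154) = 821 + 2*911/753 = 821 + 2*(1/753)*911 = 821 + 1822/753 = 620035/753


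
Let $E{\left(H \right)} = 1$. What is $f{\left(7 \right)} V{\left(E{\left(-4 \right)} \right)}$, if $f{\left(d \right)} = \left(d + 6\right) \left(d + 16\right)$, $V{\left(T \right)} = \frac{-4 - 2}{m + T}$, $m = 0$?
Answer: $-1794$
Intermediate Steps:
$V{\left(T \right)} = - \frac{6}{T}$ ($V{\left(T \right)} = \frac{-4 - 2}{0 + T} = - \frac{6}{T}$)
$f{\left(d \right)} = \left(6 + d\right) \left(16 + d\right)$
$f{\left(7 \right)} V{\left(E{\left(-4 \right)} \right)} = \left(96 + 7^{2} + 22 \cdot 7\right) \left(- \frac{6}{1}\right) = \left(96 + 49 + 154\right) \left(\left(-6\right) 1\right) = 299 \left(-6\right) = -1794$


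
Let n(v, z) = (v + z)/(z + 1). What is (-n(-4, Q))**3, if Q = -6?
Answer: -8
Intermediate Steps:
n(v, z) = (v + z)/(1 + z)
(-n(-4, Q))**3 = (-(-4 - 6)/(1 - 6))**3 = (-(-10)/(-5))**3 = (-(-1)*(-10)/5)**3 = (-1*2)**3 = (-2)**3 = -8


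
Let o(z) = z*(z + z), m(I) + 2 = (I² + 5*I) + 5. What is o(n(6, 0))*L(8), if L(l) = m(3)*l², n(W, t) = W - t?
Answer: 124416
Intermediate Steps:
m(I) = 3 + I² + 5*I (m(I) = -2 + ((I² + 5*I) + 5) = -2 + (5 + I² + 5*I) = 3 + I² + 5*I)
o(z) = 2*z² (o(z) = z*(2*z) = 2*z²)
L(l) = 27*l² (L(l) = (3 + 3² + 5*3)*l² = (3 + 9 + 15)*l² = 27*l²)
o(n(6, 0))*L(8) = (2*(6 - 1*0)²)*(27*8²) = (2*(6 + 0)²)*(27*64) = (2*6²)*1728 = (2*36)*1728 = 72*1728 = 124416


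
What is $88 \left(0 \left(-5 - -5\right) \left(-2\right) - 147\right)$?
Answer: $-12936$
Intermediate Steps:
$88 \left(0 \left(-5 - -5\right) \left(-2\right) - 147\right) = 88 \left(0 \left(-5 + 5\right) \left(-2\right) - 147\right) = 88 \left(0 \cdot 0 \left(-2\right) - 147\right) = 88 \left(0 \left(-2\right) - 147\right) = 88 \left(0 - 147\right) = 88 \left(-147\right) = -12936$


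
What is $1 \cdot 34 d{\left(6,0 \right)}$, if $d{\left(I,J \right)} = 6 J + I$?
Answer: $204$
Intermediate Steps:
$d{\left(I,J \right)} = I + 6 J$
$1 \cdot 34 d{\left(6,0 \right)} = 1 \cdot 34 \left(6 + 6 \cdot 0\right) = 34 \left(6 + 0\right) = 34 \cdot 6 = 204$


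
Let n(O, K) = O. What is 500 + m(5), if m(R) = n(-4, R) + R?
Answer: 501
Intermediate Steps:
m(R) = -4 + R
500 + m(5) = 500 + (-4 + 5) = 500 + 1 = 501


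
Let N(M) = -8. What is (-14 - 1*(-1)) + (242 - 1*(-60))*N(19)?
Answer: -2429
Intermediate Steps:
(-14 - 1*(-1)) + (242 - 1*(-60))*N(19) = (-14 - 1*(-1)) + (242 - 1*(-60))*(-8) = (-14 + 1) + (242 + 60)*(-8) = -13 + 302*(-8) = -13 - 2416 = -2429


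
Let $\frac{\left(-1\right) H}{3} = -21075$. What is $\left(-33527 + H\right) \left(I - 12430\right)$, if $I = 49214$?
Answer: $1092411232$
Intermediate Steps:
$H = 63225$ ($H = \left(-3\right) \left(-21075\right) = 63225$)
$\left(-33527 + H\right) \left(I - 12430\right) = \left(-33527 + 63225\right) \left(49214 - 12430\right) = 29698 \cdot 36784 = 1092411232$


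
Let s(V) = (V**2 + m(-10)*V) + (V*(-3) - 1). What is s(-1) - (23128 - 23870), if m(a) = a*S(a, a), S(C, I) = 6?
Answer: 805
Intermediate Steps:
m(a) = 6*a (m(a) = a*6 = 6*a)
s(V) = -1 + V**2 - 63*V (s(V) = (V**2 + (6*(-10))*V) + (V*(-3) - 1) = (V**2 - 60*V) + (-3*V - 1) = (V**2 - 60*V) + (-1 - 3*V) = -1 + V**2 - 63*V)
s(-1) - (23128 - 23870) = (-1 + (-1)**2 - 63*(-1)) - (23128 - 23870) = (-1 + 1 + 63) - 1*(-742) = 63 + 742 = 805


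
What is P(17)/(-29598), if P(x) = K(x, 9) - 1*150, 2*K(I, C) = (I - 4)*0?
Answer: 25/4933 ≈ 0.0050679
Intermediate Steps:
K(I, C) = 0 (K(I, C) = ((I - 4)*0)/2 = ((-4 + I)*0)/2 = (½)*0 = 0)
P(x) = -150 (P(x) = 0 - 1*150 = 0 - 150 = -150)
P(17)/(-29598) = -150/(-29598) = -150*(-1/29598) = 25/4933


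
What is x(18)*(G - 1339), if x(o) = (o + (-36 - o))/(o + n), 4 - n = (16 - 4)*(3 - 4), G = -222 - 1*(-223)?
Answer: 24084/17 ≈ 1416.7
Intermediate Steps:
G = 1 (G = -222 + 223 = 1)
n = 16 (n = 4 - (16 - 4)*(3 - 4) = 4 - 12*(-1) = 4 - 1*(-12) = 4 + 12 = 16)
x(o) = -36/(16 + o) (x(o) = (o + (-36 - o))/(o + 16) = -36/(16 + o))
x(18)*(G - 1339) = (-36/(16 + 18))*(1 - 1339) = -36/34*(-1338) = -36*1/34*(-1338) = -18/17*(-1338) = 24084/17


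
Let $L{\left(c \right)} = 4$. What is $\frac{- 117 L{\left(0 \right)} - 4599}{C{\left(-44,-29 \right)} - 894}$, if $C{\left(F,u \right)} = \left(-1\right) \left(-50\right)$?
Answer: $\frac{5067}{844} \approx 6.0036$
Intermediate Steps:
$C{\left(F,u \right)} = 50$
$\frac{- 117 L{\left(0 \right)} - 4599}{C{\left(-44,-29 \right)} - 894} = \frac{\left(-117\right) 4 - 4599}{50 - 894} = \frac{-468 - 4599}{-844} = \left(-5067\right) \left(- \frac{1}{844}\right) = \frac{5067}{844}$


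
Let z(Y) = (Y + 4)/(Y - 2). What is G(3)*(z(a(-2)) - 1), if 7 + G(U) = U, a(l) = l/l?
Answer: 24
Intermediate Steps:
a(l) = 1
G(U) = -7 + U
z(Y) = (4 + Y)/(-2 + Y)
G(3)*(z(a(-2)) - 1) = (-7 + 3)*((4 + 1)/(-2 + 1) - 1) = -4*(5/(-1) - 1) = -4*(-1*5 - 1) = -4*(-5 - 1) = -4*(-6) = 24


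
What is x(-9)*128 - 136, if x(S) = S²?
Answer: 10232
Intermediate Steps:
x(-9)*128 - 136 = (-9)²*128 - 136 = 81*128 - 136 = 10368 - 136 = 10232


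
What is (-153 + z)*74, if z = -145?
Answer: -22052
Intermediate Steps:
(-153 + z)*74 = (-153 - 145)*74 = -298*74 = -22052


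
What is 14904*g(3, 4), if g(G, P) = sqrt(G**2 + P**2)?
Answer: 74520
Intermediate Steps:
14904*g(3, 4) = 14904*sqrt(3**2 + 4**2) = 14904*sqrt(9 + 16) = 14904*sqrt(25) = 14904*5 = 74520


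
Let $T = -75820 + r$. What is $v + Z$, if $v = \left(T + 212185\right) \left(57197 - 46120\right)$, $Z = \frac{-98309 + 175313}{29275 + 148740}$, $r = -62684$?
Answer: $\frac{145289512329559}{178015} \approx 8.1616 \cdot 10^{8}$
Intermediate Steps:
$T = -138504$ ($T = -75820 - 62684 = -138504$)
$Z = \frac{77004}{178015} \approx 0.43257$
$v = 816164437$ ($v = \left(-138504 + 212185\right) \left(57197 - 46120\right) = 73681 \cdot 11077 = 816164437$)
$v + Z = 816164437 + \frac{77004}{178015} = \frac{145289512329559}{178015}$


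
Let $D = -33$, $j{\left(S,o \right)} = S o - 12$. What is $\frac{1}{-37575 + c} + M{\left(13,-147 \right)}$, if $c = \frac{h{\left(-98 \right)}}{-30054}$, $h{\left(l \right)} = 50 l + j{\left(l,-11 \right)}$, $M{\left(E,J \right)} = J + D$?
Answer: $- \frac{33878261489}{188212536} \approx -180.0$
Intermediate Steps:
$j{\left(S,o \right)} = -12 + S o$
$M{\left(E,J \right)} = -33 + J$ ($M{\left(E,J \right)} = J - 33 = -33 + J$)
$h{\left(l \right)} = -12 + 39 l$ ($h{\left(l \right)} = 50 l + \left(-12 + l \left(-11\right)\right) = 50 l - \left(12 + 11 l\right) = -12 + 39 l$)
$c = \frac{639}{5009}$ ($c = \frac{-12 + 39 \left(-98\right)}{-30054} = \left(-12 - 3822\right) \left(- \frac{1}{30054}\right) = \left(-3834\right) \left(- \frac{1}{30054}\right) = \frac{639}{5009} \approx 0.12757$)
$\frac{1}{-37575 + c} + M{\left(13,-147 \right)} = \frac{1}{-37575 + \frac{639}{5009}} - 180 = \frac{1}{- \frac{188212536}{5009}} - 180 = - \frac{5009}{188212536} - 180 = - \frac{33878261489}{188212536}$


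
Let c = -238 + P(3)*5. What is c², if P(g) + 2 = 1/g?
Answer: 546121/9 ≈ 60680.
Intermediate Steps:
P(g) = -2 + 1/g
c = -739/3 (c = -238 + (-2 + 1/3)*5 = -238 + (-2 + ⅓)*5 = -238 - 5/3*5 = -238 - 25/3 = -739/3 ≈ -246.33)
c² = (-739/3)² = 546121/9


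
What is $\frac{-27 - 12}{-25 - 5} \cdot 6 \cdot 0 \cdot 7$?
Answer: $0$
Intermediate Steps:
$\frac{-27 - 12}{-25 - 5} \cdot 6 \cdot 0 \cdot 7 = - \frac{39}{-30} \cdot 0 \cdot 7 = \left(-39\right) \left(- \frac{1}{30}\right) 0 = \frac{13}{10} \cdot 0 = 0$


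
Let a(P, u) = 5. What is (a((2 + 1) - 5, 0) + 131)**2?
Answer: 18496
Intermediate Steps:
(a((2 + 1) - 5, 0) + 131)**2 = (5 + 131)**2 = 136**2 = 18496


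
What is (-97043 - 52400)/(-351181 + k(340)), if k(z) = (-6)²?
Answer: 149443/351145 ≈ 0.42559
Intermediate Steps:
k(z) = 36
(-97043 - 52400)/(-351181 + k(340)) = (-97043 - 52400)/(-351181 + 36) = -149443/(-351145) = -149443*(-1/351145) = 149443/351145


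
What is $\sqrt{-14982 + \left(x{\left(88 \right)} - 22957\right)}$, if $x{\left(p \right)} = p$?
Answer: $i \sqrt{37851} \approx 194.55 i$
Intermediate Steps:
$\sqrt{-14982 + \left(x{\left(88 \right)} - 22957\right)} = \sqrt{-14982 + \left(88 - 22957\right)} = \sqrt{-14982 - 22869} = \sqrt{-37851} = i \sqrt{37851}$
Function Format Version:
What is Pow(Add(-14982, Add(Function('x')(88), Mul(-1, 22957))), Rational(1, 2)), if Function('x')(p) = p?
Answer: Mul(I, Pow(37851, Rational(1, 2))) ≈ Mul(194.55, I)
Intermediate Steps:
Pow(Add(-14982, Add(Function('x')(88), Mul(-1, 22957))), Rational(1, 2)) = Pow(Add(-14982, Add(88, Mul(-1, 22957))), Rational(1, 2)) = Pow(Add(-14982, Add(88, -22957)), Rational(1, 2)) = Pow(Add(-14982, -22869), Rational(1, 2)) = Pow(-37851, Rational(1, 2)) = Mul(I, Pow(37851, Rational(1, 2)))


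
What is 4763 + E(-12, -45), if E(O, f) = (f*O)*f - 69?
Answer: -19606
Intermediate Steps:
E(O, f) = -69 + O*f² (E(O, f) = (O*f)*f - 69 = O*f² - 69 = -69 + O*f²)
4763 + E(-12, -45) = 4763 + (-69 - 12*(-45)²) = 4763 + (-69 - 12*2025) = 4763 + (-69 - 24300) = 4763 - 24369 = -19606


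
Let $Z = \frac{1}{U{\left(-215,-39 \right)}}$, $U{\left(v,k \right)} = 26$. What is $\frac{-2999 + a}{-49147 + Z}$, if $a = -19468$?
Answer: $\frac{584142}{1277821} \approx 0.45714$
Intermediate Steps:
$Z = \frac{1}{26} \approx 0.038462$
$\frac{-2999 + a}{-49147 + Z} = \frac{-2999 - 19468}{-49147 + \frac{1}{26}} = - \frac{22467}{- \frac{1277821}{26}} = \left(-22467\right) \left(- \frac{26}{1277821}\right) = \frac{584142}{1277821}$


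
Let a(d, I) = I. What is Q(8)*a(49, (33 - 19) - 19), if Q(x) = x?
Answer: -40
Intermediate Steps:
Q(8)*a(49, (33 - 19) - 19) = 8*((33 - 19) - 19) = 8*(14 - 19) = 8*(-5) = -40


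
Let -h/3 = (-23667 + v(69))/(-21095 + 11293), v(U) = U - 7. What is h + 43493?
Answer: 426247571/9802 ≈ 43486.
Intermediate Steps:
v(U) = -7 + U
h = -70815/9802 (h = -3*(-23667 + (-7 + 69))/(-21095 + 11293) = -3*(-23667 + 62)/(-9802) = -(-70815)*(-1)/9802 = -3*23605/9802 = -70815/9802 ≈ -7.2245)
h + 43493 = -70815/9802 + 43493 = 426247571/9802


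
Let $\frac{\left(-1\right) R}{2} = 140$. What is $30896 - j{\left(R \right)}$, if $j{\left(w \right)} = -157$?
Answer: $31053$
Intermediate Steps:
$R = -280$ ($R = \left(-2\right) 140 = -280$)
$30896 - j{\left(R \right)} = 30896 - -157 = 30896 + 157 = 31053$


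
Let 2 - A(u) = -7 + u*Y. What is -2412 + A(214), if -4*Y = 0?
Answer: -2403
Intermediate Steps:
Y = 0 (Y = -1/4*0 = 0)
A(u) = 9 (A(u) = 2 - (-7 + u*0) = 2 - (-7 + 0) = 2 - 1*(-7) = 2 + 7 = 9)
-2412 + A(214) = -2412 + 9 = -2403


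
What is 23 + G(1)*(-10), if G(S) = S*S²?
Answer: 13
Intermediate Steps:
G(S) = S³
23 + G(1)*(-10) = 23 + 1³*(-10) = 23 + 1*(-10) = 23 - 10 = 13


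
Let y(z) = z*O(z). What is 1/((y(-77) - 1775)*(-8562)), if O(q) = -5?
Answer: 1/11901180 ≈ 8.4025e-8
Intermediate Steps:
y(z) = -5*z (y(z) = z*(-5) = -5*z)
1/((y(-77) - 1775)*(-8562)) = 1/(-5*(-77) - 1775*(-8562)) = -1/8562/(385 - 1775) = -1/8562/(-1390) = -1/1390*(-1/8562) = 1/11901180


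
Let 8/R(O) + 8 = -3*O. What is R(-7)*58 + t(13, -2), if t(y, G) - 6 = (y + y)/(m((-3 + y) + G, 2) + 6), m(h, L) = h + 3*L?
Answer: 5589/130 ≈ 42.992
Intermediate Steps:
R(O) = 8/(-8 - 3*O)
t(y, G) = 6 + 2*y/(9 + G + y) (t(y, G) = 6 + (y + y)/((((-3 + y) + G) + 3*2) + 6) = 6 + (2*y)/(((-3 + G + y) + 6) + 6) = 6 + (2*y)/((3 + G + y) + 6) = 6 + (2*y)/(9 + G + y) = 6 + 2*y/(9 + G + y))
R(-7)*58 + t(13, -2) = -8/(8 + 3*(-7))*58 + 2*(27 + 3*(-2) + 4*13)/(9 - 2 + 13) = -8/(8 - 21)*58 + 2*(27 - 6 + 52)/20 = -8/(-13)*58 + 2*(1/20)*73 = -8*(-1/13)*58 + 73/10 = (8/13)*58 + 73/10 = 464/13 + 73/10 = 5589/130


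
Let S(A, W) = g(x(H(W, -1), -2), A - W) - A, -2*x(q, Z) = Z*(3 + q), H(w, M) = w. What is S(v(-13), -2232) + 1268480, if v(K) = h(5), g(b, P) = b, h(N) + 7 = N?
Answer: 1266253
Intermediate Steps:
h(N) = -7 + N
x(q, Z) = -Z*(3 + q)/2
v(K) = -2 (v(K) = -7 + 5 = -2)
S(A, W) = 3 + W - A (S(A, W) = -½*(-2)*(3 + W) - A = (3 + W) - A = 3 + W - A)
S(v(-13), -2232) + 1268480 = (3 - 2232 - 1*(-2)) + 1268480 = (3 - 2232 + 2) + 1268480 = -2227 + 1268480 = 1266253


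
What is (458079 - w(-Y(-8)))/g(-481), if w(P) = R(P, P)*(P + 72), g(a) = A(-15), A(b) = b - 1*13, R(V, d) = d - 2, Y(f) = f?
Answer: -457599/28 ≈ -16343.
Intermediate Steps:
R(V, d) = -2 + d
A(b) = -13 + b (A(b) = b - 13 = -13 + b)
g(a) = -28 (g(a) = -13 - 15 = -28)
w(P) = (-2 + P)*(72 + P) (w(P) = (-2 + P)*(P + 72) = (-2 + P)*(72 + P))
(458079 - w(-Y(-8)))/g(-481) = (458079 - (-2 - 1*(-8))*(72 - 1*(-8)))/(-28) = (458079 - (-2 + 8)*(72 + 8))*(-1/28) = (458079 - 6*80)*(-1/28) = (458079 - 1*480)*(-1/28) = (458079 - 480)*(-1/28) = 457599*(-1/28) = -457599/28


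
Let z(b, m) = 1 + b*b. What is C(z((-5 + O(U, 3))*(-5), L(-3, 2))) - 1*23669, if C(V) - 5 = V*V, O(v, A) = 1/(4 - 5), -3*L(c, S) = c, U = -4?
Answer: 788137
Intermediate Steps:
L(c, S) = -c/3
O(v, A) = -1 (O(v, A) = 1/(-1) = -1)
z(b, m) = 1 + b²
C(V) = 5 + V² (C(V) = 5 + V*V = 5 + V²)
C(z((-5 + O(U, 3))*(-5), L(-3, 2))) - 1*23669 = (5 + (1 + ((-5 - 1)*(-5))²)²) - 1*23669 = (5 + (1 + (-6*(-5))²)²) - 23669 = (5 + (1 + 30²)²) - 23669 = (5 + (1 + 900)²) - 23669 = (5 + 901²) - 23669 = (5 + 811801) - 23669 = 811806 - 23669 = 788137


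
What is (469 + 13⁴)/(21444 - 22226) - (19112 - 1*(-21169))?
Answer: -15764386/391 ≈ -40318.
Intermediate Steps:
(469 + 13⁴)/(21444 - 22226) - (19112 - 1*(-21169)) = (469 + 28561)/(-782) - (19112 + 21169) = 29030*(-1/782) - 1*40281 = -14515/391 - 40281 = -15764386/391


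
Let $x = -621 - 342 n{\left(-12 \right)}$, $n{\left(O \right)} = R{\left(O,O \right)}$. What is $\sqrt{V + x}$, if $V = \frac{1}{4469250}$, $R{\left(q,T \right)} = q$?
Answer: $\frac{\sqrt{2782804925946270}}{893850} \approx 59.017$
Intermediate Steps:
$n{\left(O \right)} = O$
$V = \frac{1}{4469250} \approx 2.2375 \cdot 10^{-7}$
$x = 3483$ ($x = -621 - -4104 = -621 + 4104 = 3483$)
$\sqrt{V + x} = \sqrt{\frac{1}{4469250} + 3483} = \sqrt{\frac{15566397751}{4469250}} = \frac{\sqrt{2782804925946270}}{893850}$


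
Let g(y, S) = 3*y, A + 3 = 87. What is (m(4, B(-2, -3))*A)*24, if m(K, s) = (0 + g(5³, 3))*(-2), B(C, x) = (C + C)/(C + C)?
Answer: -1512000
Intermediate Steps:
B(C, x) = 1 (B(C, x) = (2*C)/((2*C)) = (2*C)*(1/(2*C)) = 1)
A = 84 (A = -3 + 87 = 84)
m(K, s) = -750 (m(K, s) = (0 + 3*5³)*(-2) = (0 + 3*125)*(-2) = (0 + 375)*(-2) = 375*(-2) = -750)
(m(4, B(-2, -3))*A)*24 = -750*84*24 = -63000*24 = -1512000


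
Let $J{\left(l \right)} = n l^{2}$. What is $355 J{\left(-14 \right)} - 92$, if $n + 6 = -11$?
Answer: $-1182952$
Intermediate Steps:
$n = -17$ ($n = -6 - 11 = -17$)
$J{\left(l \right)} = - 17 l^{2}$
$355 J{\left(-14 \right)} - 92 = 355 \left(- 17 \left(-14\right)^{2}\right) - 92 = 355 \left(\left(-17\right) 196\right) - 92 = 355 \left(-3332\right) - 92 = -1182860 - 92 = -1182952$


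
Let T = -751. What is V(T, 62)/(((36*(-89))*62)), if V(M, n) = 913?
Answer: -913/198648 ≈ -0.0045961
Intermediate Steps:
V(T, 62)/(((36*(-89))*62)) = 913/(((36*(-89))*62)) = 913/((-3204*62)) = 913/(-198648) = 913*(-1/198648) = -913/198648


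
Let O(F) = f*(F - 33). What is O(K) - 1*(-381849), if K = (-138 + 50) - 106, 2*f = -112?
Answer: 394561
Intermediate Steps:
f = -56 (f = (1/2)*(-112) = -56)
K = -194 (K = -88 - 106 = -194)
O(F) = 1848 - 56*F (O(F) = -56*(F - 33) = -56*(-33 + F) = 1848 - 56*F)
O(K) - 1*(-381849) = (1848 - 56*(-194)) - 1*(-381849) = (1848 + 10864) + 381849 = 12712 + 381849 = 394561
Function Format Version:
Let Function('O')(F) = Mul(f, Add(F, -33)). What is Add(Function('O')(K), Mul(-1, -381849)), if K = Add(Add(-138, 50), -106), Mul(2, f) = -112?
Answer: 394561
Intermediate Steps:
f = -56 (f = Mul(Rational(1, 2), -112) = -56)
K = -194 (K = Add(-88, -106) = -194)
Function('O')(F) = Add(1848, Mul(-56, F)) (Function('O')(F) = Mul(-56, Add(F, -33)) = Mul(-56, Add(-33, F)) = Add(1848, Mul(-56, F)))
Add(Function('O')(K), Mul(-1, -381849)) = Add(Add(1848, Mul(-56, -194)), Mul(-1, -381849)) = Add(Add(1848, 10864), 381849) = Add(12712, 381849) = 394561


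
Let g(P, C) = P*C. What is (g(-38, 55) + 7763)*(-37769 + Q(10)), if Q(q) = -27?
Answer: -214416708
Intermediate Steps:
g(P, C) = C*P
(g(-38, 55) + 7763)*(-37769 + Q(10)) = (55*(-38) + 7763)*(-37769 - 27) = (-2090 + 7763)*(-37796) = 5673*(-37796) = -214416708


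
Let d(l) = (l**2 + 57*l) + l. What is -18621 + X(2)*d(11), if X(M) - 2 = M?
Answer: -15585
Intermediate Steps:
d(l) = l**2 + 58*l
X(M) = 2 + M
-18621 + X(2)*d(11) = -18621 + (2 + 2)*(11*(58 + 11)) = -18621 + 4*(11*69) = -18621 + 4*759 = -18621 + 3036 = -15585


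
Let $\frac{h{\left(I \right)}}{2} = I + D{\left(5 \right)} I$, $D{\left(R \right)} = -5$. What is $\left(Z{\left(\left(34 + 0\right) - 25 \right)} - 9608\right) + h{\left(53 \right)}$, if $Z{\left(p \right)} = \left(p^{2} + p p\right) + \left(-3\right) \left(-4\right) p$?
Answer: $-9762$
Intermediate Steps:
$h{\left(I \right)} = - 8 I$ ($h{\left(I \right)} = 2 \left(I - 5 I\right) = 2 \left(- 4 I\right) = - 8 I$)
$Z{\left(p \right)} = 2 p^{2} + 12 p$ ($Z{\left(p \right)} = \left(p^{2} + p^{2}\right) + 12 p = 2 p^{2} + 12 p$)
$\left(Z{\left(\left(34 + 0\right) - 25 \right)} - 9608\right) + h{\left(53 \right)} = \left(2 \left(\left(34 + 0\right) - 25\right) \left(6 + \left(\left(34 + 0\right) - 25\right)\right) - 9608\right) - 424 = \left(2 \left(34 - 25\right) \left(6 + \left(34 - 25\right)\right) - 9608\right) - 424 = \left(2 \cdot 9 \left(6 + 9\right) - 9608\right) - 424 = \left(2 \cdot 9 \cdot 15 - 9608\right) - 424 = \left(270 - 9608\right) - 424 = -9338 - 424 = -9762$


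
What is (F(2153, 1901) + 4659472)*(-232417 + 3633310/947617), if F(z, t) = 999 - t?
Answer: -1025997246828360030/947617 ≈ -1.0827e+12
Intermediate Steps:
(F(2153, 1901) + 4659472)*(-232417 + 3633310/947617) = ((999 - 1*1901) + 4659472)*(-232417 + 3633310/947617) = ((999 - 1901) + 4659472)*(-232417 + 3633310*(1/947617)) = (-902 + 4659472)*(-232417 + 3633310/947617) = 4658570*(-220238666979/947617) = -1025997246828360030/947617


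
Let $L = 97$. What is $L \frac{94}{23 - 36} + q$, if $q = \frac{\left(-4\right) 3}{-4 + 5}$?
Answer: $- \frac{9274}{13} \approx -713.38$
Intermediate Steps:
$q = -12$ ($q = - \frac{12}{1} = \left(-12\right) 1 = -12$)
$L \frac{94}{23 - 36} + q = 97 \frac{94}{23 - 36} - 12 = 97 \frac{94}{-13} - 12 = 97 \cdot 94 \left(- \frac{1}{13}\right) - 12 = 97 \left(- \frac{94}{13}\right) - 12 = - \frac{9118}{13} - 12 = - \frac{9274}{13}$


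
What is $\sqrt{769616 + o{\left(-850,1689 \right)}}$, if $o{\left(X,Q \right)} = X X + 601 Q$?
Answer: $\sqrt{2507205} \approx 1583.4$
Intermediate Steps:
$o{\left(X,Q \right)} = X^{2} + 601 Q$
$\sqrt{769616 + o{\left(-850,1689 \right)}} = \sqrt{769616 + \left(\left(-850\right)^{2} + 601 \cdot 1689\right)} = \sqrt{769616 + \left(722500 + 1015089\right)} = \sqrt{769616 + 1737589} = \sqrt{2507205}$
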